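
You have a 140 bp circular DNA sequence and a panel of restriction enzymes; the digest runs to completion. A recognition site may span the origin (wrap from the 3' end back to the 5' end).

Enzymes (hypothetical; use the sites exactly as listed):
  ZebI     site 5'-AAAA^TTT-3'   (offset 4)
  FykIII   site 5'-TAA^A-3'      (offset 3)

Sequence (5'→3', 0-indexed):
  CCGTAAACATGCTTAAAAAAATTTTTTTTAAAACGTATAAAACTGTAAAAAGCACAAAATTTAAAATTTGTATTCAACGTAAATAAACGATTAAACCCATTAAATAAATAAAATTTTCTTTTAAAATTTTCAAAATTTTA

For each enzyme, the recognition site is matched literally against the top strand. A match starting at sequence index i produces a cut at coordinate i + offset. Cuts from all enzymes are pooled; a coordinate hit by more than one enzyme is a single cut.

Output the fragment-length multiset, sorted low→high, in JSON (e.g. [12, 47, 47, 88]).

Per-enzyme occurrences:
  ZebI AAAATTT/4: at [17, 55, 62, 109, 122, 131] ⇒ [21, 59, 66, 113, 126, 135]
  FykIII TAAA/3: at [3, 13, 28, 37, 45, 61, 79, 83, 91, 100, 104, 108, 121] ⇒ [6, 16, 31, 40, 48, 64, 82, 86, 94, 103, 107, 111, 124]

All cut coordinates (distinct, sorted): [6, 16, 21, 31, 40, 48, 59, 64, 66, 82, 86, 94, 103, 107, 111, 113, 124, 126, 135]

Fragment lengths:
  6→16: 10 bp
  16→21: 5 bp
  21→31: 10 bp
  31→40: 9 bp
  40→48: 8 bp
  48→59: 11 bp
  59→64: 5 bp
  64→66: 2 bp
  66→82: 16 bp
  82→86: 4 bp
  86→94: 8 bp
  94→103: 9 bp
  103→107: 4 bp
  107→111: 4 bp
  111→113: 2 bp
  113→124: 11 bp
  124→126: 2 bp
  126→135: 9 bp
  135→6 (wrap): 140-135+6 = 11 bp

[2,2,2,4,4,4,5,5,8,8,9,9,9,10,10,11,11,11,16]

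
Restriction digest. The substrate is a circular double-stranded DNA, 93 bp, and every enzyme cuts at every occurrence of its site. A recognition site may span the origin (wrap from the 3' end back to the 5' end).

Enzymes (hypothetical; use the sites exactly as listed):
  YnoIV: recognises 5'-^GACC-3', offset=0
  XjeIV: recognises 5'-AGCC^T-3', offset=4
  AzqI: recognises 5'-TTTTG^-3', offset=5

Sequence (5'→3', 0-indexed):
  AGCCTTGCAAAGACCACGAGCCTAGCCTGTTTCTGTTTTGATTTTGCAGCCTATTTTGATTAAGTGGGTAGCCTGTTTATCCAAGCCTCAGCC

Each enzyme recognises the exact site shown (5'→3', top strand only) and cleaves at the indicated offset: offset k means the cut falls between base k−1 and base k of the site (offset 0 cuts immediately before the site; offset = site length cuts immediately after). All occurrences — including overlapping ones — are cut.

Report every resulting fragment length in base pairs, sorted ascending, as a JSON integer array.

[5,5,6,7,7,10,11,13,14,15]

Site scan:
  YnoIV (GACC, off=0): starts [11] → cuts [11]
  XjeIV (AGCCT, off=4): starts [0, 18, 23, 47, 69, 83] → cuts [4, 22, 27, 51, 73, 87]
  AzqI (TTTTG, off=5): starts [35, 41, 53] → cuts [40, 46, 58]

Pooled cuts: [4, 11, 22, 27, 40, 46, 51, 58, 73, 87]

Fragment lengths:
  4→11: 7 bp
  11→22: 11 bp
  22→27: 5 bp
  27→40: 13 bp
  40→46: 6 bp
  46→51: 5 bp
  51→58: 7 bp
  58→73: 15 bp
  73→87: 14 bp
  87→4 (wrap): 93-87+4 = 10 bp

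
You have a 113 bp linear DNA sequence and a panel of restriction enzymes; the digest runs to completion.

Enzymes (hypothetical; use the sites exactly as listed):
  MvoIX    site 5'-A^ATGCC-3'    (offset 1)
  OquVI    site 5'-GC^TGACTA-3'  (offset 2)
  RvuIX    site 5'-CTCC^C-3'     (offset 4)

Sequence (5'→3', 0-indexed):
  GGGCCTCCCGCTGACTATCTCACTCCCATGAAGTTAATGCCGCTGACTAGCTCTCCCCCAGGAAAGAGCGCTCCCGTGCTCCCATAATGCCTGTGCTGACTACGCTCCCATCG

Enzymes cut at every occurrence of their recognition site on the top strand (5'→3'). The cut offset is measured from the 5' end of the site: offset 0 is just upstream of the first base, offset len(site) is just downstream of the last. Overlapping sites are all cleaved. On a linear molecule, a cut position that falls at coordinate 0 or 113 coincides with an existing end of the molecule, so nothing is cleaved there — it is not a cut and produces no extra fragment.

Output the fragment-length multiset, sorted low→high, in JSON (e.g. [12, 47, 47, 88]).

Scan for sites:
  MvoIX AATGCC/1: at [35, 85] ⇒ [36, 86]
  OquVI GCTGACTA/2: at [9, 41, 94] ⇒ [11, 43, 96]
  RvuIX CTCCC/4: at [4, 22, 52, 70, 78, 104] ⇒ [8, 26, 56, 74, 82, 108]

All cut coordinates (distinct, sorted): [8, 11, 26, 36, 43, 56, 74, 82, 86, 96, 108]

Fragments:
  [0,8): 8 bp
  [8,11): 3 bp
  [11,26): 15 bp
  [26,36): 10 bp
  [36,43): 7 bp
  [43,56): 13 bp
  [56,74): 18 bp
  [74,82): 8 bp
  [82,86): 4 bp
  [86,96): 10 bp
  [96,108): 12 bp
  [108,113): 5 bp

[3,4,5,7,8,8,10,10,12,13,15,18]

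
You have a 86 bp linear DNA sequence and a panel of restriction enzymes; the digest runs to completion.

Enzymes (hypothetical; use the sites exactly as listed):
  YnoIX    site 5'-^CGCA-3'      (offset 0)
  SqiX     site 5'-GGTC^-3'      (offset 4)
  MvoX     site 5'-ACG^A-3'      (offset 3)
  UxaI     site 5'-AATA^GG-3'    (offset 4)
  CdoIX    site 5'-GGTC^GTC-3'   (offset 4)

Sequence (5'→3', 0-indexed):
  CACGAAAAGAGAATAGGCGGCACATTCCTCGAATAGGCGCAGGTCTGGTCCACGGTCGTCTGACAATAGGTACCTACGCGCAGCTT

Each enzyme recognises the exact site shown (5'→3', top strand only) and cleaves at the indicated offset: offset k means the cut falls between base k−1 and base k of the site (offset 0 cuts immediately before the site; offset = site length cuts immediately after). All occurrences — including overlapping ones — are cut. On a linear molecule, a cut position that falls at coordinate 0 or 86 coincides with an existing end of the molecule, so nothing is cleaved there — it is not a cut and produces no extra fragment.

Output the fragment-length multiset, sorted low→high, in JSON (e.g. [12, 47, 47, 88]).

Per-enzyme occurrences:
  YnoIX CGCA/0: at [37, 78] ⇒ [37, 78]
  SqiX GGTC/4: at [41, 46, 53] ⇒ [45, 50, 57]
  MvoX ACGA/3: at [1] ⇒ [4]
  UxaI AATAGG/4: at [11, 31, 64] ⇒ [15, 35, 68]
  CdoIX GGTCGTC/4: at [53] ⇒ [57]

Pooled cuts: [4, 15, 35, 37, 45, 50, 57, 68, 78]

Fragments:
  [0,4): 4 bp
  [4,15): 11 bp
  [15,35): 20 bp
  [35,37): 2 bp
  [37,45): 8 bp
  [45,50): 5 bp
  [50,57): 7 bp
  [57,68): 11 bp
  [68,78): 10 bp
  [78,86): 8 bp

[2,4,5,7,8,8,10,11,11,20]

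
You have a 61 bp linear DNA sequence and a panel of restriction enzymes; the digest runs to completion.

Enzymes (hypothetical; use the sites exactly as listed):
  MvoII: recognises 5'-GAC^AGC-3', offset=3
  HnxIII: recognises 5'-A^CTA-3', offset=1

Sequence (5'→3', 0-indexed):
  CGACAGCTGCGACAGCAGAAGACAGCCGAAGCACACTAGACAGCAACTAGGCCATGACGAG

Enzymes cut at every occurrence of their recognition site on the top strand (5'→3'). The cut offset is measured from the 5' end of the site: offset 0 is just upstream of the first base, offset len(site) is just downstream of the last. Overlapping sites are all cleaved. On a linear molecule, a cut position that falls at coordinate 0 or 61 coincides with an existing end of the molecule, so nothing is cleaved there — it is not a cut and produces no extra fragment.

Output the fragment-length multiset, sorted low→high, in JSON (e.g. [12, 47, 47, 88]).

Scan for sites:
  MvoII (GACAGC, off=3): starts [1, 10, 20, 38] → cuts [4, 13, 23, 41]
  HnxIII (ACTA, off=1): starts [34, 45] → cuts [35, 46]

Pooled cuts: [4, 13, 23, 35, 41, 46]

Fragment lengths:
  [0,4): 4 bp
  [4,13): 9 bp
  [13,23): 10 bp
  [23,35): 12 bp
  [35,41): 6 bp
  [41,46): 5 bp
  [46,61): 15 bp

[4,5,6,9,10,12,15]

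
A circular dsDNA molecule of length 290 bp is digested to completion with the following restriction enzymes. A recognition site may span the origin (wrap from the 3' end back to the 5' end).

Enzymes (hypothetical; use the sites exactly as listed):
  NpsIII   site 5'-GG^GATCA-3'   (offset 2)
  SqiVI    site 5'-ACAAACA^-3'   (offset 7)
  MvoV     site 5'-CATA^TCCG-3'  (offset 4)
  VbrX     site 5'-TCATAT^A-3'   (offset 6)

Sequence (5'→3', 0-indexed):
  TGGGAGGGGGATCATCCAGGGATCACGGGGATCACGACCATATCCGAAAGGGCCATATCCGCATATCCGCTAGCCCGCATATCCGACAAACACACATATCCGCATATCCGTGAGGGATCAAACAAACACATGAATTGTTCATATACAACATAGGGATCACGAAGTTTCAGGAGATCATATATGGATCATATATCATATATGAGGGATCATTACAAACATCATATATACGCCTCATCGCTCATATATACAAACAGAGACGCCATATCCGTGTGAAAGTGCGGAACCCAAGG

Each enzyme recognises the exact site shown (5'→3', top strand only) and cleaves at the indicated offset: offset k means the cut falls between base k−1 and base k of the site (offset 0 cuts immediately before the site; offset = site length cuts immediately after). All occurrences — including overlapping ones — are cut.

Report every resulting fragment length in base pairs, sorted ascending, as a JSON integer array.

Per-enzyme occurrences:
  NpsIII (GGGATCA, off=2): starts [7, 18, 27, 113, 152, 202] → cuts [9, 20, 29, 115, 154, 204]
  SqiVI (ACAAACA, off=7): starts [85, 121, 211, 246] → cuts [92, 128, 218, 253]
  MvoV (CATATCCG, off=4): starts [38, 53, 61, 77, 94, 102, 260] → cuts [42, 57, 65, 81, 98, 106, 264]
  VbrX (TCATATA, off=6): starts [138, 174, 185, 192, 218, 238] → cuts [144, 180, 191, 198, 224, 244]

All cut coordinates (distinct, sorted): [9, 20, 29, 42, 57, 65, 81, 92, 98, 106, 115, 128, 144, 154, 180, 191, 198, 204, 218, 224, 244, 253, 264]

Fragments:
  9→20: 11 bp
  20→29: 9 bp
  29→42: 13 bp
  42→57: 15 bp
  57→65: 8 bp
  65→81: 16 bp
  81→92: 11 bp
  92→98: 6 bp
  98→106: 8 bp
  106→115: 9 bp
  115→128: 13 bp
  128→144: 16 bp
  144→154: 10 bp
  154→180: 26 bp
  180→191: 11 bp
  191→198: 7 bp
  198→204: 6 bp
  204→218: 14 bp
  218→224: 6 bp
  224→244: 20 bp
  244→253: 9 bp
  253→264: 11 bp
  264→9 (wrap): 290-264+9 = 35 bp

[6,6,6,7,8,8,9,9,9,10,11,11,11,11,13,13,14,15,16,16,20,26,35]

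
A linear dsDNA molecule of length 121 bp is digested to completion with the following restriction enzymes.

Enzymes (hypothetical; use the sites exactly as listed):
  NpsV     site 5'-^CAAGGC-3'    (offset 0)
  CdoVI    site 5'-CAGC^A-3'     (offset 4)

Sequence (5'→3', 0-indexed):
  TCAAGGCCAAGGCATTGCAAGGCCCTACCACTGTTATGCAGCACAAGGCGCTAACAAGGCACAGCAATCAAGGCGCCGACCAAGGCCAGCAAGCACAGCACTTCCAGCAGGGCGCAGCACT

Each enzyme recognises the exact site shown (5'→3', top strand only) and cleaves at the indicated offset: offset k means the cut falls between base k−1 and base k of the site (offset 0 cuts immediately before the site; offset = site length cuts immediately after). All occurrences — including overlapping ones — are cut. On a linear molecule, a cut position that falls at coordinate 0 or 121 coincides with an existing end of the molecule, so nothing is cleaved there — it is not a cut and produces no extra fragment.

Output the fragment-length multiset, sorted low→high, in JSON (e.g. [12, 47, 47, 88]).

Scan for sites:
  NpsV CAAGGC/0: at [1, 7, 17, 43, 54, 68, 80] ⇒ [1, 7, 17, 43, 54, 68, 80]
  CdoVI CAGCA/4: at [38, 61, 86, 95, 104, 114] ⇒ [42, 65, 90, 99, 108, 118]

Pooled cuts: [1, 7, 17, 42, 43, 54, 65, 68, 80, 90, 99, 108, 118]

Fragments:
  [0,1): 1 bp
  [1,7): 6 bp
  [7,17): 10 bp
  [17,42): 25 bp
  [42,43): 1 bp
  [43,54): 11 bp
  [54,65): 11 bp
  [65,68): 3 bp
  [68,80): 12 bp
  [80,90): 10 bp
  [90,99): 9 bp
  [99,108): 9 bp
  [108,118): 10 bp
  [118,121): 3 bp

[1,1,3,3,6,9,9,10,10,10,11,11,12,25]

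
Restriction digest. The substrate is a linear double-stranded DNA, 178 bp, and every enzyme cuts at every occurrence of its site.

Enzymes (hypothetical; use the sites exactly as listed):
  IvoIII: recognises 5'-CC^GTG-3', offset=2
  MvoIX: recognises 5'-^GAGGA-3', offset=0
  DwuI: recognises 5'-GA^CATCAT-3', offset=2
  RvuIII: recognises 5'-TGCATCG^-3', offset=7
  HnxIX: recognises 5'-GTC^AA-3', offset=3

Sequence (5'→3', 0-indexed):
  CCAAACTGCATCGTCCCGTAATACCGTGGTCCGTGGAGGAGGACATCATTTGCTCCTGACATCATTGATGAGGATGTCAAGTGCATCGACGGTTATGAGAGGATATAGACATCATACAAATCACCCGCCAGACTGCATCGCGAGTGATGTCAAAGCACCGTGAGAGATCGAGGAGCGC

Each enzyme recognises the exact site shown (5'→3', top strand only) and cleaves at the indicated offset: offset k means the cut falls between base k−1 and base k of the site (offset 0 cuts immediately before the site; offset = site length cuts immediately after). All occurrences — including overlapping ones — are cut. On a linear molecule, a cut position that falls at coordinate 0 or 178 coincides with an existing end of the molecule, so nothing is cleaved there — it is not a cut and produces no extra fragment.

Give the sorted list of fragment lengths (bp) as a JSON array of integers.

[3,3,5,7,8,9,9,10,10,10,10,11,11,12,13,16,31]

Site scan:
  IvoIII (CCGTG, off=2): starts [23, 30, 157] → cuts [25, 32, 159]
  MvoIX (GAGGA, off=0): starts [35, 38, 69, 98, 169] → cuts [35, 38, 69, 98, 169]
  DwuI (GACATCAT, off=2): starts [41, 57, 107] → cuts [43, 59, 109]
  RvuIII (TGCATCG, off=7): starts [6, 81, 133] → cuts [13, 88, 140]
  HnxIX (GTCAA, off=3): starts [75, 148] → cuts [78, 151]

Pooled cuts: [13, 25, 32, 35, 38, 43, 59, 69, 78, 88, 98, 109, 140, 151, 159, 169]

Fragment lengths:
  [0,13): 13 bp
  [13,25): 12 bp
  [25,32): 7 bp
  [32,35): 3 bp
  [35,38): 3 bp
  [38,43): 5 bp
  [43,59): 16 bp
  [59,69): 10 bp
  [69,78): 9 bp
  [78,88): 10 bp
  [88,98): 10 bp
  [98,109): 11 bp
  [109,140): 31 bp
  [140,151): 11 bp
  [151,159): 8 bp
  [159,169): 10 bp
  [169,178): 9 bp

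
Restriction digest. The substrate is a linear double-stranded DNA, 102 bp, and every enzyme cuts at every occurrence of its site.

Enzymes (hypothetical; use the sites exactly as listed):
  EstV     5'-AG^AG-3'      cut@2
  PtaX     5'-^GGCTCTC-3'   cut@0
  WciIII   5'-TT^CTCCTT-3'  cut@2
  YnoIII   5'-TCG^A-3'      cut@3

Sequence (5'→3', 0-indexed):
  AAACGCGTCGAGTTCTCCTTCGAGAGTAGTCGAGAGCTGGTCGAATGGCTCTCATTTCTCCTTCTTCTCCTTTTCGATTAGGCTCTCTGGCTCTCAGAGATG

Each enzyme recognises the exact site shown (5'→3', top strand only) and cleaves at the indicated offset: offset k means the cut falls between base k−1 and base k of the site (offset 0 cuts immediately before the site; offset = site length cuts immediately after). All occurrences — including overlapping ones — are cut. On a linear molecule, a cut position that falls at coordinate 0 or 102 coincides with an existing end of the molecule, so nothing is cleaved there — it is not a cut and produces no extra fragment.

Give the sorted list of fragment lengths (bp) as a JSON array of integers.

Site scan:
  EstV (AGAG, off=2): starts [22, 32, 95] → cuts [24, 34, 97]
  PtaX (GGCTCTC, off=0): starts [46, 80, 88] → cuts [46, 80, 88]
  WciIII (TTCTCCTT, off=2): starts [12, 55, 64] → cuts [14, 57, 66]
  YnoIII (TCGA, off=3): starts [7, 19, 29, 40, 73] → cuts [10, 22, 32, 43, 76]

Pooled cuts: [10, 14, 22, 24, 32, 34, 43, 46, 57, 66, 76, 80, 88, 97]

Fragment lengths:
  [0,10): 10 bp
  [10,14): 4 bp
  [14,22): 8 bp
  [22,24): 2 bp
  [24,32): 8 bp
  [32,34): 2 bp
  [34,43): 9 bp
  [43,46): 3 bp
  [46,57): 11 bp
  [57,66): 9 bp
  [66,76): 10 bp
  [76,80): 4 bp
  [80,88): 8 bp
  [88,97): 9 bp
  [97,102): 5 bp

[2,2,3,4,4,5,8,8,8,9,9,9,10,10,11]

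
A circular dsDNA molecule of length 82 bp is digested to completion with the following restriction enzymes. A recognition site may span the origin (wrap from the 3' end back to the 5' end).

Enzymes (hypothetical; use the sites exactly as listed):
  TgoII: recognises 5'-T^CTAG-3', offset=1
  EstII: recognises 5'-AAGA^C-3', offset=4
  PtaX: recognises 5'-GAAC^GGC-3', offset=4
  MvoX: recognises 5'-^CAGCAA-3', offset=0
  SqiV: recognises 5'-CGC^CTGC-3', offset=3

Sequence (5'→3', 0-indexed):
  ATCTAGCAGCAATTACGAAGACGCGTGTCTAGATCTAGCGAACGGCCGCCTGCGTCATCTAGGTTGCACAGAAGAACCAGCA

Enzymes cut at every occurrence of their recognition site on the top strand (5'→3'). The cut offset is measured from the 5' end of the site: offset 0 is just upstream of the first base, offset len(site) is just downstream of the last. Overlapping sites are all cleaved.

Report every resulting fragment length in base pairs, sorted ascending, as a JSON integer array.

Site scan:
  TgoII TCTAG/1: at [1, 27, 33, 57] ⇒ [2, 28, 34, 58]
  EstII AAGAC/4: at [17] ⇒ [21]
  PtaX GAACGGC/4: at [39] ⇒ [43]
  MvoX CAGCAA/0: at [6, 77] ⇒ [6, 77]
  SqiV CGCCTGC/3: at [46] ⇒ [49]

Pooled cuts: [2, 6, 21, 28, 34, 43, 49, 58, 77]

Fragments:
  2→6: 4 bp
  6→21: 15 bp
  21→28: 7 bp
  28→34: 6 bp
  34→43: 9 bp
  43→49: 6 bp
  49→58: 9 bp
  58→77: 19 bp
  77→2 (wrap): 82-77+2 = 7 bp

[4,6,6,7,7,9,9,15,19]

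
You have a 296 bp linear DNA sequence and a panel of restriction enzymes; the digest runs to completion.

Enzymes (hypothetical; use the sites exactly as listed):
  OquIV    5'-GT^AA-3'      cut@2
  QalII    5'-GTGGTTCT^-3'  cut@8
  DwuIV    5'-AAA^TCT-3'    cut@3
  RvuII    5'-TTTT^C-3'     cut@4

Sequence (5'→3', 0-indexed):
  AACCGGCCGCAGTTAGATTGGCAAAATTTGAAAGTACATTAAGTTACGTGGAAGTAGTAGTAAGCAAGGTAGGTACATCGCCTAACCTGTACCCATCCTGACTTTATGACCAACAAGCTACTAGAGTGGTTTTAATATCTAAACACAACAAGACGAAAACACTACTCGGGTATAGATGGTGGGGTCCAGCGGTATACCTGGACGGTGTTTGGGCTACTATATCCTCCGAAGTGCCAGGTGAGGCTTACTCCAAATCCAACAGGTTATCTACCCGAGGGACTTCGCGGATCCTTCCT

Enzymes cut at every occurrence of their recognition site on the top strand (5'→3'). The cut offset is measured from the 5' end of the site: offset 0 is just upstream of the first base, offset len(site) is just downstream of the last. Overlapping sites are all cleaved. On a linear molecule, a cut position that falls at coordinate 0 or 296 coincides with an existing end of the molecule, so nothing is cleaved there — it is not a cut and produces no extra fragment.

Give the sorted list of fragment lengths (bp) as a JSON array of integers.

[61,235]

Scan for sites:
  OquIV GTAA/2: at [59] ⇒ [61]
  QalII (GTGGTTCT, off=8): no sites
  DwuIV (AAATCT, off=3): no sites
  RvuII (TTTTC, off=4): no sites

All cut coordinates (distinct, sorted): [61]

Fragment lengths:
  [0,61): 61 bp
  [61,296): 235 bp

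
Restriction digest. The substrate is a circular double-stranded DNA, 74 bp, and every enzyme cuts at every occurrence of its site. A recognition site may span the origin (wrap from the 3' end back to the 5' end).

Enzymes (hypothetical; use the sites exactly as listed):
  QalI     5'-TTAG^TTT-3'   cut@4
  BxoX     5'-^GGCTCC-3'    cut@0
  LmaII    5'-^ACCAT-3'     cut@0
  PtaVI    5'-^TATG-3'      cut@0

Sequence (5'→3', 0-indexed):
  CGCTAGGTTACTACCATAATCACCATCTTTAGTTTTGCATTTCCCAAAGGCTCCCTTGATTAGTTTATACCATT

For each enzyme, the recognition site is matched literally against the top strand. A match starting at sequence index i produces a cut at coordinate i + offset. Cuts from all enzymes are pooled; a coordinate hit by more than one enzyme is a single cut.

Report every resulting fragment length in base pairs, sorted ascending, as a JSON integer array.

Per-enzyme occurrences:
  QalI (TTAGTTT, off=4): starts [28, 59] → cuts [32, 63]
  BxoX (GGCTCC, off=0): starts [48] → cuts [48]
  LmaII (ACCAT, off=0): starts [12, 21, 68] → cuts [12, 21, 68]
  PtaVI (TATG, off=0): no sites

All cut coordinates (distinct, sorted): [12, 21, 32, 48, 63, 68]

Fragment lengths:
  12→21: 9 bp
  21→32: 11 bp
  32→48: 16 bp
  48→63: 15 bp
  63→68: 5 bp
  68→12 (wrap): 74-68+12 = 18 bp

[5,9,11,15,16,18]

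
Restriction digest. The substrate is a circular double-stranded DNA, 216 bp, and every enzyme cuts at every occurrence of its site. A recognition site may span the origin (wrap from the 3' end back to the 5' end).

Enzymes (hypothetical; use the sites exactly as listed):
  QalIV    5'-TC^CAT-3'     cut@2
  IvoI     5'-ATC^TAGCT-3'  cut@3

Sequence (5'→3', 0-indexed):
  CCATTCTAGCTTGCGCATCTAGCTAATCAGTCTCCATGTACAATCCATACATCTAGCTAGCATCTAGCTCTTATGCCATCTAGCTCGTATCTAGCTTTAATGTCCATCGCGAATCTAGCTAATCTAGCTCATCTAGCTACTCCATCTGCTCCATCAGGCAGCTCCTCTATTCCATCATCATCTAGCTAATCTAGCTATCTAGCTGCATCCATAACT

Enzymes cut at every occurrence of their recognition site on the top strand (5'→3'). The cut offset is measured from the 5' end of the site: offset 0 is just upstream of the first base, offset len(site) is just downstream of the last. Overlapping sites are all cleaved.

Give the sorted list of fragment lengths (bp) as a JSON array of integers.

[8,8,8,9,9,9,9,9,10,10,11,11,11,11,13,15,16,18,21]

Site scan:
  QalIV TCCAT/2: at [32, 43, 102, 140, 149, 170, 207, 215] ⇒ [1, 34, 45, 104, 142, 151, 172, 209]
  IvoI ATCTAGCT/3: at [16, 50, 61, 77, 88, 112, 121, 130, 179, 188, 196] ⇒ [19, 53, 64, 80, 91, 115, 124, 133, 182, 191, 199]

Pooled cuts: [1, 19, 34, 45, 53, 64, 80, 91, 104, 115, 124, 133, 142, 151, 172, 182, 191, 199, 209]

Fragments:
  1→19: 18 bp
  19→34: 15 bp
  34→45: 11 bp
  45→53: 8 bp
  53→64: 11 bp
  64→80: 16 bp
  80→91: 11 bp
  91→104: 13 bp
  104→115: 11 bp
  115→124: 9 bp
  124→133: 9 bp
  133→142: 9 bp
  142→151: 9 bp
  151→172: 21 bp
  172→182: 10 bp
  182→191: 9 bp
  191→199: 8 bp
  199→209: 10 bp
  209→1 (wrap): 216-209+1 = 8 bp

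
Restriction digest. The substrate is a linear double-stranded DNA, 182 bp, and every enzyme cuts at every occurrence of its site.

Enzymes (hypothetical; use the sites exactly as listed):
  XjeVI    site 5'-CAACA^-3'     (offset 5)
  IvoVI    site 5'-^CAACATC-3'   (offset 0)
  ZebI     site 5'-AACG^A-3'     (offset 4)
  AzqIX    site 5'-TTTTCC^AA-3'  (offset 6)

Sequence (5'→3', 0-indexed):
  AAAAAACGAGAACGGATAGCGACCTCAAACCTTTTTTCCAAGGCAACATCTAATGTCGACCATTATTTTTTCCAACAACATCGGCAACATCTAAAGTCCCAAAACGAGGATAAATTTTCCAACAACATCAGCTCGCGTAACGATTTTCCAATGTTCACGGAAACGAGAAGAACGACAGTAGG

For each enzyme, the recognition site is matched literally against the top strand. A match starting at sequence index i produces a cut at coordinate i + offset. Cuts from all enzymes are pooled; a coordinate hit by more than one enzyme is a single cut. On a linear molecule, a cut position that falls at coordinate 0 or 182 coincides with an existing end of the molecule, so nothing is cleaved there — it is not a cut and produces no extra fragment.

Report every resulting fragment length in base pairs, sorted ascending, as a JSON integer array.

Site scan:
  XjeVI CAACA/5: at [43, 72, 75, 84, 119, 122] ⇒ [48, 77, 80, 89, 124, 127]
  IvoVI CAACATC/0: at [43, 75, 84, 122] ⇒ [43, 75, 84, 122]
  ZebI AACGA/4: at [4, 102, 138, 161, 170] ⇒ [8, 106, 142, 165, 174]
  AzqIX TTTTCCAA/6: at [33, 67, 114, 143] ⇒ [39, 73, 120, 149]

Pooled cuts: [8, 39, 43, 48, 73, 75, 77, 80, 84, 89, 106, 120, 122, 124, 127, 142, 149, 165, 174]

Fragments:
  [0,8): 8 bp
  [8,39): 31 bp
  [39,43): 4 bp
  [43,48): 5 bp
  [48,73): 25 bp
  [73,75): 2 bp
  [75,77): 2 bp
  [77,80): 3 bp
  [80,84): 4 bp
  [84,89): 5 bp
  [89,106): 17 bp
  [106,120): 14 bp
  [120,122): 2 bp
  [122,124): 2 bp
  [124,127): 3 bp
  [127,142): 15 bp
  [142,149): 7 bp
  [149,165): 16 bp
  [165,174): 9 bp
  [174,182): 8 bp

[2,2,2,2,3,3,4,4,5,5,7,8,8,9,14,15,16,17,25,31]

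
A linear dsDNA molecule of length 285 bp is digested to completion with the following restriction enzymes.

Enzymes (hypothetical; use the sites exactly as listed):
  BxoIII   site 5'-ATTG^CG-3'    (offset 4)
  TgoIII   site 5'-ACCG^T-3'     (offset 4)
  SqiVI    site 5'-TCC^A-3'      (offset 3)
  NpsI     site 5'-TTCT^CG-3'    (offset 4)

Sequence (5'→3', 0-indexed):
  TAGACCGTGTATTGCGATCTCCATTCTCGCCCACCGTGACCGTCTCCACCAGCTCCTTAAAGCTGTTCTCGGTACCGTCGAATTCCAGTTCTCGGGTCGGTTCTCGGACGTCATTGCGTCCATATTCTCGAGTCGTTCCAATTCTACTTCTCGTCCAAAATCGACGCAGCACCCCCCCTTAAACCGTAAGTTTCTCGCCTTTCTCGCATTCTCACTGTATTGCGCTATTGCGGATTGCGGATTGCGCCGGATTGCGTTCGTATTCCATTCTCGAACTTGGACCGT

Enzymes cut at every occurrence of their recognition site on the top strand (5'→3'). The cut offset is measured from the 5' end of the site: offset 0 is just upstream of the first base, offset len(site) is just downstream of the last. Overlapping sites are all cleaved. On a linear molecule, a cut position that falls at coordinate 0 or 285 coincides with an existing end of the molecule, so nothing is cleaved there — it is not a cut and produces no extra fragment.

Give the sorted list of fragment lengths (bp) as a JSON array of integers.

[1,5,5,5,5,5,6,6,7,7,7,7,7,8,8,8,9,9,9,9,10,11,12,12,12,12,13,18,22,30]

Per-enzyme occurrences:
  BxoIII (ATTGCG, off=4): starts [10, 112, 218, 226, 233, 240, 250] → cuts [14, 116, 222, 230, 237, 244, 254]
  TgoIII (ACCGT, off=4): starts [3, 32, 38, 73, 182, 280] → cuts [7, 36, 42, 77, 186, 284]
  SqiVI (TCCA, off=3): starts [19, 44, 83, 118, 136, 153, 263] → cuts [22, 47, 86, 121, 139, 156, 266]
  NpsI (TTCTCG, off=4): starts [23, 65, 88, 100, 124, 147, 191, 200, 267] → cuts [27, 69, 92, 104, 128, 151, 195, 204, 271]

All cut coordinates (distinct, sorted): [7, 14, 22, 27, 36, 42, 47, 69, 77, 86, 92, 104, 116, 121, 128, 139, 151, 156, 186, 195, 204, 222, 230, 237, 244, 254, 266, 271, 284]

Fragments:
  [0,7): 7 bp
  [7,14): 7 bp
  [14,22): 8 bp
  [22,27): 5 bp
  [27,36): 9 bp
  [36,42): 6 bp
  [42,47): 5 bp
  [47,69): 22 bp
  [69,77): 8 bp
  [77,86): 9 bp
  [86,92): 6 bp
  [92,104): 12 bp
  [104,116): 12 bp
  [116,121): 5 bp
  [121,128): 7 bp
  [128,139): 11 bp
  [139,151): 12 bp
  [151,156): 5 bp
  [156,186): 30 bp
  [186,195): 9 bp
  [195,204): 9 bp
  [204,222): 18 bp
  [222,230): 8 bp
  [230,237): 7 bp
  [237,244): 7 bp
  [244,254): 10 bp
  [254,266): 12 bp
  [266,271): 5 bp
  [271,284): 13 bp
  [284,285): 1 bp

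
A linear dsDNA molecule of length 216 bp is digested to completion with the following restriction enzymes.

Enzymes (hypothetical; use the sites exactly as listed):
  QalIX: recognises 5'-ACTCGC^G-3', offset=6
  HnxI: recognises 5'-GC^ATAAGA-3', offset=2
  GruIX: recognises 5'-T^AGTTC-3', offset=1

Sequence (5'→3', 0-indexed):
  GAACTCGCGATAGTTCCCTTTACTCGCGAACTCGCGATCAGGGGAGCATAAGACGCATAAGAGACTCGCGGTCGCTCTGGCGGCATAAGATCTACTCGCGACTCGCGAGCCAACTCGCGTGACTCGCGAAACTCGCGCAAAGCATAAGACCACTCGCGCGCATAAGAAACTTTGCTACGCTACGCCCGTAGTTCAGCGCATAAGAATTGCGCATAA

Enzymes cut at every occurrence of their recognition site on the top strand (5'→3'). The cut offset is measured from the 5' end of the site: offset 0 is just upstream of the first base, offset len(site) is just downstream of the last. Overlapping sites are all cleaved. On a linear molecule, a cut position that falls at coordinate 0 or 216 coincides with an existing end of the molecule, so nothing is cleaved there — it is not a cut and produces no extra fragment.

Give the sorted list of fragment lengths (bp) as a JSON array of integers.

Site scan:
  QalIX (ACTCGCG, off=6): starts [2, 21, 29, 63, 93, 100, 112, 121, 130, 151] → cuts [8, 27, 35, 69, 99, 106, 118, 127, 136, 157]
  HnxI (GCATAAGA, off=2): starts [45, 54, 82, 141, 159, 197] → cuts [47, 56, 84, 143, 161, 199]
  GruIX (TAGTTC, off=1): starts [10, 188] → cuts [11, 189]

Pooled cuts: [8, 11, 27, 35, 47, 56, 69, 84, 99, 106, 118, 127, 136, 143, 157, 161, 189, 199]

Fragments:
  [0,8): 8 bp
  [8,11): 3 bp
  [11,27): 16 bp
  [27,35): 8 bp
  [35,47): 12 bp
  [47,56): 9 bp
  [56,69): 13 bp
  [69,84): 15 bp
  [84,99): 15 bp
  [99,106): 7 bp
  [106,118): 12 bp
  [118,127): 9 bp
  [127,136): 9 bp
  [136,143): 7 bp
  [143,157): 14 bp
  [157,161): 4 bp
  [161,189): 28 bp
  [189,199): 10 bp
  [199,216): 17 bp

[3,4,7,7,8,8,9,9,9,10,12,12,13,14,15,15,16,17,28]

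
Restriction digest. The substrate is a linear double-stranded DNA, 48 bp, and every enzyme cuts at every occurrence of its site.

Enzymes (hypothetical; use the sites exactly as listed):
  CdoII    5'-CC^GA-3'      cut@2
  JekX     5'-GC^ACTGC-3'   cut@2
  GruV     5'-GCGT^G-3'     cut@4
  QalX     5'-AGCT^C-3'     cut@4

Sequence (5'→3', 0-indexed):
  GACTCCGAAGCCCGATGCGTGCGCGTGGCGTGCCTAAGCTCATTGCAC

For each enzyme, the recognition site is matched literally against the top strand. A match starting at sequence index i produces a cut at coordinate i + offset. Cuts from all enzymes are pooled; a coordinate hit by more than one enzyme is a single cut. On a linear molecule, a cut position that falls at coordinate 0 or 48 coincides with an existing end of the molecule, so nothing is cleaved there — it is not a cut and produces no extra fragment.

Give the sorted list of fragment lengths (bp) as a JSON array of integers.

Scan for sites:
  CdoII CCGA/2: at [4, 11] ⇒ [6, 13]
  JekX (GCACTGC, off=2): no sites
  GruV GCGTG/4: at [16, 22, 27] ⇒ [20, 26, 31]
  QalX AGCTC/4: at [36] ⇒ [40]

Pooled cuts: [6, 13, 20, 26, 31, 40]

Fragments:
  [0,6): 6 bp
  [6,13): 7 bp
  [13,20): 7 bp
  [20,26): 6 bp
  [26,31): 5 bp
  [31,40): 9 bp
  [40,48): 8 bp

[5,6,6,7,7,8,9]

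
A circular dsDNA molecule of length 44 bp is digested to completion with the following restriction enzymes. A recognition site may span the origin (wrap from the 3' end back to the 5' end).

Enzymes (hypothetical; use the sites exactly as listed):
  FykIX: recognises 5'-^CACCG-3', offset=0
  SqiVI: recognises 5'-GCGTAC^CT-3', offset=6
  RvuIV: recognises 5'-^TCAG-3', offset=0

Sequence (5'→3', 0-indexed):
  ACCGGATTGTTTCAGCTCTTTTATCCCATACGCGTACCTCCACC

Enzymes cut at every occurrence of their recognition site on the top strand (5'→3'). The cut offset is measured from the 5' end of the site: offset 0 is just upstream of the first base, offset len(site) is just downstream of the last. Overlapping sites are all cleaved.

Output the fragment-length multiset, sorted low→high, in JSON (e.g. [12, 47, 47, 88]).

Scan for sites:
  FykIX CACCG/0: at [43] ⇒ [43]
  SqiVI GCGTACCT/6: at [31] ⇒ [37]
  RvuIV TCAG/0: at [11] ⇒ [11]

All cut coordinates (distinct, sorted): [11, 37, 43]

Fragments:
  11→37: 26 bp
  37→43: 6 bp
  43→11 (wrap): 44-43+11 = 12 bp

[6,12,26]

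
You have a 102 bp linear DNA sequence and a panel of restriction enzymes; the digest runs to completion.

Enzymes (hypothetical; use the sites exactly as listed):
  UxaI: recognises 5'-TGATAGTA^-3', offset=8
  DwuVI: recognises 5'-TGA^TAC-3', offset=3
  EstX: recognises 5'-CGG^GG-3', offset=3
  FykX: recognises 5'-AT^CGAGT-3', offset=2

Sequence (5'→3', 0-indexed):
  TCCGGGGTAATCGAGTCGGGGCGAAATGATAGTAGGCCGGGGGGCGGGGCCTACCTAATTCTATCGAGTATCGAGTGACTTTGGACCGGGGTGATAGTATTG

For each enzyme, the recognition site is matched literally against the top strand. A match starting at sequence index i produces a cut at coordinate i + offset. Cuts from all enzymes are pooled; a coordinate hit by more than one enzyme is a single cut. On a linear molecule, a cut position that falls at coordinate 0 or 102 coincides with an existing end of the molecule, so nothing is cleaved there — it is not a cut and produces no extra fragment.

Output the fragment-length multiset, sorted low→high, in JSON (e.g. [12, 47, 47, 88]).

[3,5,6,6,7,7,8,10,15,17,18]

Scan for sites:
  UxaI TGATAGTA/8: at [26, 91] ⇒ [34, 99]
  DwuVI (TGATAC, off=3): no sites
  EstX CGGGG/3: at [2, 16, 37, 44, 86] ⇒ [5, 19, 40, 47, 89]
  FykX ATCGAGT/2: at [9, 62, 69] ⇒ [11, 64, 71]

Pooled cuts: [5, 11, 19, 34, 40, 47, 64, 71, 89, 99]

Fragments:
  [0,5): 5 bp
  [5,11): 6 bp
  [11,19): 8 bp
  [19,34): 15 bp
  [34,40): 6 bp
  [40,47): 7 bp
  [47,64): 17 bp
  [64,71): 7 bp
  [71,89): 18 bp
  [89,99): 10 bp
  [99,102): 3 bp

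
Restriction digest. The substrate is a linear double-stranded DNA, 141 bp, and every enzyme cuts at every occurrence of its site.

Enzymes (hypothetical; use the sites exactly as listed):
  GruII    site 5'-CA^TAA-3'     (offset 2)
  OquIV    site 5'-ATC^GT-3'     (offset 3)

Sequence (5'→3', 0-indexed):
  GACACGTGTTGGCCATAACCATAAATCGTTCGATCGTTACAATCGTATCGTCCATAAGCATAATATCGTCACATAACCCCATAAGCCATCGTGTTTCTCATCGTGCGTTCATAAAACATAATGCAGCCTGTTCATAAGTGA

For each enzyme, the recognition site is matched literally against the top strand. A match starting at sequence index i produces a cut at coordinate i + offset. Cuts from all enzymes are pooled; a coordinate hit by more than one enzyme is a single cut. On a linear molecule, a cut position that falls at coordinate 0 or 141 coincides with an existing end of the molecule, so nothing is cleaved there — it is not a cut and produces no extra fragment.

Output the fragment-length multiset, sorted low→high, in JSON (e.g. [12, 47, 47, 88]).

Site scan:
  GruII (CATAA, off=2): starts [13, 19, 52, 58, 71, 79, 109, 116, 132] → cuts [15, 21, 54, 60, 73, 81, 111, 118, 134]
  OquIV (ATCGT, off=3): starts [24, 32, 41, 46, 64, 87, 99] → cuts [27, 35, 44, 49, 67, 90, 102]

All cut coordinates (distinct, sorted): [15, 21, 27, 35, 44, 49, 54, 60, 67, 73, 81, 90, 102, 111, 118, 134]

Fragments:
  [0,15): 15 bp
  [15,21): 6 bp
  [21,27): 6 bp
  [27,35): 8 bp
  [35,44): 9 bp
  [44,49): 5 bp
  [49,54): 5 bp
  [54,60): 6 bp
  [60,67): 7 bp
  [67,73): 6 bp
  [73,81): 8 bp
  [81,90): 9 bp
  [90,102): 12 bp
  [102,111): 9 bp
  [111,118): 7 bp
  [118,134): 16 bp
  [134,141): 7 bp

[5,5,6,6,6,6,7,7,7,8,8,9,9,9,12,15,16]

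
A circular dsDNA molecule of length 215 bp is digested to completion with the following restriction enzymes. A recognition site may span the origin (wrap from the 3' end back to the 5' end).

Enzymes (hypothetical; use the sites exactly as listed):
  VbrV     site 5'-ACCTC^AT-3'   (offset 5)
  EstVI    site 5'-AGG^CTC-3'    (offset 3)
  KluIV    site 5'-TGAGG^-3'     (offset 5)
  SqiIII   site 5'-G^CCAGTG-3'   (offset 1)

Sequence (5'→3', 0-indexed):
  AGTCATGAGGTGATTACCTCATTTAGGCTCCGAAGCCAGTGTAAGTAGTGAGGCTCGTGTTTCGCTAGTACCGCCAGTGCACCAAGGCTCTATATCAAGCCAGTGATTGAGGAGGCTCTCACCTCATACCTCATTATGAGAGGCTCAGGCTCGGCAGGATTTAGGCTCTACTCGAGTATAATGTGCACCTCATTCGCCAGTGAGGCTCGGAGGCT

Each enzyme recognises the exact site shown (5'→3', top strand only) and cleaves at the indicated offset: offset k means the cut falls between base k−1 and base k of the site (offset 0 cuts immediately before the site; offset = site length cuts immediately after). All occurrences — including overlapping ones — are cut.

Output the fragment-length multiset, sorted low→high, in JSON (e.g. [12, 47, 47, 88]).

[3,5,6,7,7,8,9,10,10,11,12,13,14,16,18,20,20,26]

Scan for sites:
  VbrV (ACCTCAT, off=5): starts [15, 120, 127, 186] → cuts [20, 125, 132, 191]
  EstVI (AGGCTC, off=3): starts [24, 50, 84, 112, 140, 146, 162, 202] → cuts [27, 53, 87, 115, 143, 149, 165, 205]
  KluIV (TGAGG, off=5): starts [5, 48, 107, 200] → cuts [10, 53, 112, 205]
  SqiIII (GCCAGTG, off=1): starts [34, 72, 98, 195] → cuts [35, 73, 99, 196]

Pooled cuts: [10, 20, 27, 35, 53, 73, 87, 99, 112, 115, 125, 132, 143, 149, 165, 191, 196, 205]

Fragment lengths:
  10→20: 10 bp
  20→27: 7 bp
  27→35: 8 bp
  35→53: 18 bp
  53→73: 20 bp
  73→87: 14 bp
  87→99: 12 bp
  99→112: 13 bp
  112→115: 3 bp
  115→125: 10 bp
  125→132: 7 bp
  132→143: 11 bp
  143→149: 6 bp
  149→165: 16 bp
  165→191: 26 bp
  191→196: 5 bp
  196→205: 9 bp
  205→10 (wrap): 215-205+10 = 20 bp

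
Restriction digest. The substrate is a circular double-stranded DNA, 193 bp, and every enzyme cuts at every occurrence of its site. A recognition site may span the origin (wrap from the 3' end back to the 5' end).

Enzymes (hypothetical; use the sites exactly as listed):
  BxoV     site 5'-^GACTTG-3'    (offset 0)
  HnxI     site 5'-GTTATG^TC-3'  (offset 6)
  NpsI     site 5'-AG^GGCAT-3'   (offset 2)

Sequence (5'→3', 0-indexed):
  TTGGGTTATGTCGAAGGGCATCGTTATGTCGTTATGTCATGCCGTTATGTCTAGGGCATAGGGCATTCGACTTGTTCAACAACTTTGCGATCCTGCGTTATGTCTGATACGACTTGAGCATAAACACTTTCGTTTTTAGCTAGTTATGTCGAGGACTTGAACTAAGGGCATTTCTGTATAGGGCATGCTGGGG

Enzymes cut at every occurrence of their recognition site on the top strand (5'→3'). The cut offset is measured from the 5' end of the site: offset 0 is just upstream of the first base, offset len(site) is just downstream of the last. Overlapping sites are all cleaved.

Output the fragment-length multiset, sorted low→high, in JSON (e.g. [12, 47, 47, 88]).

Per-enzyme occurrences:
  BxoV GACTTG/0: at [68, 110, 153] ⇒ [68, 110, 153]
  HnxI GTTATGTC/6: at [4, 22, 30, 43, 96, 142] ⇒ [10, 28, 36, 49, 102, 148]
  NpsI AGGGCAT/2: at [14, 52, 59, 164, 179] ⇒ [16, 54, 61, 166, 181]

All cut coordinates (distinct, sorted): [10, 16, 28, 36, 49, 54, 61, 68, 102, 110, 148, 153, 166, 181]

Fragments:
  10→16: 6 bp
  16→28: 12 bp
  28→36: 8 bp
  36→49: 13 bp
  49→54: 5 bp
  54→61: 7 bp
  61→68: 7 bp
  68→102: 34 bp
  102→110: 8 bp
  110→148: 38 bp
  148→153: 5 bp
  153→166: 13 bp
  166→181: 15 bp
  181→10 (wrap): 193-181+10 = 22 bp

[5,5,6,7,7,8,8,12,13,13,15,22,34,38]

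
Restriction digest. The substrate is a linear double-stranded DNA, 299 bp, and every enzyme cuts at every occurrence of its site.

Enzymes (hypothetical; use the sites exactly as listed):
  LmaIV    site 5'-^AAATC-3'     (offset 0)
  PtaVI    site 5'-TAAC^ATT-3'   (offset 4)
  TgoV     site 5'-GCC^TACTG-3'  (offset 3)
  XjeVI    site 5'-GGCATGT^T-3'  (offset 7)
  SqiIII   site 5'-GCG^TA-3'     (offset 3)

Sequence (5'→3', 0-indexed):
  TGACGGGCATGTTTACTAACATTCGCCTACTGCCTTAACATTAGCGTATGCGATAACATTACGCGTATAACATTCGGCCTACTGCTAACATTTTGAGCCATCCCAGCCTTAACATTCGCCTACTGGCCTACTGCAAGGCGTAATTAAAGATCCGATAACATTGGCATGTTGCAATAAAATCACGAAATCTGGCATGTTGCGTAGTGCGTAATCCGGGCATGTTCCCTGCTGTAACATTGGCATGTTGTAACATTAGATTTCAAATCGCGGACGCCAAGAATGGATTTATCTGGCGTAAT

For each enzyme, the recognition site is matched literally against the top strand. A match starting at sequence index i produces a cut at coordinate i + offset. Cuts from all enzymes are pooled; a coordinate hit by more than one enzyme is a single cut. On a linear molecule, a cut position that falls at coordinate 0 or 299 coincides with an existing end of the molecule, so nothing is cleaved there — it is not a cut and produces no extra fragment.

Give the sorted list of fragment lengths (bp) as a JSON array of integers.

Site scan:
  LmaIV AAATC/0: at [176, 184, 261] ⇒ [176, 184, 261]
  PtaVI TAACATT/4: at [16, 35, 53, 67, 85, 109, 155, 231, 247] ⇒ [20, 39, 57, 71, 89, 113, 159, 235, 251]
  TgoV GCCTACTG/3: at [24, 76, 117, 125] ⇒ [27, 79, 120, 128]
  XjeVI GGCATGTT/7: at [5, 162, 190, 215, 238] ⇒ [12, 169, 197, 222, 245]
  SqiIII GCGTA/3: at [43, 62, 137, 198, 205, 292] ⇒ [46, 65, 140, 201, 208, 295]

All cut coordinates (distinct, sorted): [12, 20, 27, 39, 46, 57, 65, 71, 79, 89, 113, 120, 128, 140, 159, 169, 176, 184, 197, 201, 208, 222, 235, 245, 251, 261, 295]

Fragments:
  [0,12): 12 bp
  [12,20): 8 bp
  [20,27): 7 bp
  [27,39): 12 bp
  [39,46): 7 bp
  [46,57): 11 bp
  [57,65): 8 bp
  [65,71): 6 bp
  [71,79): 8 bp
  [79,89): 10 bp
  [89,113): 24 bp
  [113,120): 7 bp
  [120,128): 8 bp
  [128,140): 12 bp
  [140,159): 19 bp
  [159,169): 10 bp
  [169,176): 7 bp
  [176,184): 8 bp
  [184,197): 13 bp
  [197,201): 4 bp
  [201,208): 7 bp
  [208,222): 14 bp
  [222,235): 13 bp
  [235,245): 10 bp
  [245,251): 6 bp
  [251,261): 10 bp
  [261,295): 34 bp
  [295,299): 4 bp

[4,4,6,6,7,7,7,7,7,8,8,8,8,8,10,10,10,10,11,12,12,12,13,13,14,19,24,34]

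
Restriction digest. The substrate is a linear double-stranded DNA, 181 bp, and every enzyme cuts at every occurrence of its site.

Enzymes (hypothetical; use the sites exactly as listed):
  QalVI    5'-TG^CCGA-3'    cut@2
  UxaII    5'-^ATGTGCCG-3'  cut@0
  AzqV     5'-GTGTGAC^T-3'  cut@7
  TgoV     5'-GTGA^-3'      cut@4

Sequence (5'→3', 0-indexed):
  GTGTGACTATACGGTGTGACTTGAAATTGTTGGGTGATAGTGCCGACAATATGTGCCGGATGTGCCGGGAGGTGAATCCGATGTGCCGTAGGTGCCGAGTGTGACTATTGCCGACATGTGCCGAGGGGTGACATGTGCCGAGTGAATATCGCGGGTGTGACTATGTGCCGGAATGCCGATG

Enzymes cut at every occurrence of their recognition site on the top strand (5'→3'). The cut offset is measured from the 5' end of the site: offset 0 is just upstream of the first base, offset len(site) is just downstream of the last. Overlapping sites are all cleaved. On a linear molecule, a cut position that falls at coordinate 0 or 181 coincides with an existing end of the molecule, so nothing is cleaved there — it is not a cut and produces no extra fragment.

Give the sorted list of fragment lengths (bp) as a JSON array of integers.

[1,1,1,1,1,1,5,5,5,5,5,5,6,6,8,8,9,10,11,12,13,14,15,16,17]

Site scan:
  QalVI (TGCCGA, off=2): starts [40, 92, 108, 118, 135, 173] → cuts [42, 94, 110, 120, 137, 175]
  UxaII (ATGTGCCG, off=0): starts [50, 59, 80, 115, 132, 162] → cuts [50, 59, 80, 115, 132, 162]
  AzqV (GTGTGACT, off=7): starts [0, 13, 98, 154] → cuts [7, 20, 105, 161]
  TgoV (GTGA, off=4): starts [2, 15, 33, 71, 100, 127, 141, 156] → cuts [6, 19, 37, 75, 104, 131, 145, 160]

Pooled cuts: [6, 7, 19, 20, 37, 42, 50, 59, 75, 80, 94, 104, 105, 110, 115, 120, 131, 132, 137, 145, 160, 161, 162, 175]

Fragment lengths:
  [0,6): 6 bp
  [6,7): 1 bp
  [7,19): 12 bp
  [19,20): 1 bp
  [20,37): 17 bp
  [37,42): 5 bp
  [42,50): 8 bp
  [50,59): 9 bp
  [59,75): 16 bp
  [75,80): 5 bp
  [80,94): 14 bp
  [94,104): 10 bp
  [104,105): 1 bp
  [105,110): 5 bp
  [110,115): 5 bp
  [115,120): 5 bp
  [120,131): 11 bp
  [131,132): 1 bp
  [132,137): 5 bp
  [137,145): 8 bp
  [145,160): 15 bp
  [160,161): 1 bp
  [161,162): 1 bp
  [162,175): 13 bp
  [175,181): 6 bp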